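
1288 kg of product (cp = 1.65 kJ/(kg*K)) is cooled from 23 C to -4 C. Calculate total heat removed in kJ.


dT = 23 - (-4) = 27 K
Q = m * cp * dT = 1288 * 1.65 * 27
Q = 57380 kJ

57380


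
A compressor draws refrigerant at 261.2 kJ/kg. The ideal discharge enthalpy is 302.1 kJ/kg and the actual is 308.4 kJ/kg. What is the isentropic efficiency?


dh_ideal = 302.1 - 261.2 = 40.9 kJ/kg
dh_actual = 308.4 - 261.2 = 47.2 kJ/kg
eta_s = dh_ideal / dh_actual = 40.9 / 47.2
eta_s = 0.8665

0.8665


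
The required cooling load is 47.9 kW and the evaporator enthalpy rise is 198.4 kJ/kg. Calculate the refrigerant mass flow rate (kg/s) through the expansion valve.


m_dot = Q / dh
m_dot = 47.9 / 198.4
m_dot = 0.2414 kg/s

0.2414


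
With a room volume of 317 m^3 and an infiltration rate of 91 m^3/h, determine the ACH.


ACH = flow / volume
ACH = 91 / 317
ACH = 0.287

0.287


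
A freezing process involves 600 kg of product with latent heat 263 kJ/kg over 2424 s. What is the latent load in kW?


Q_lat = m * h_fg / t
Q_lat = 600 * 263 / 2424
Q_lat = 65.1 kW

65.1


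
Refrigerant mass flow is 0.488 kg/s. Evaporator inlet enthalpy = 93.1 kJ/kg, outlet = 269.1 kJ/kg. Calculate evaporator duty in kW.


dh = 269.1 - 93.1 = 176.0 kJ/kg
Q_evap = m_dot * dh = 0.488 * 176.0
Q_evap = 85.89 kW

85.89


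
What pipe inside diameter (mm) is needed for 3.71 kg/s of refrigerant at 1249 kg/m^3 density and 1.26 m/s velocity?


A = m_dot / (rho * v) = 3.71 / (1249 * 1.26) = 0.002357441509 m^2
d = sqrt(4*A/pi) * 1000
d = 54.8 mm

54.8


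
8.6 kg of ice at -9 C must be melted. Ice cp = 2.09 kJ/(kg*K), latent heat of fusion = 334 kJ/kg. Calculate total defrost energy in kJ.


Sensible heat = cp * dT = 2.09 * 9 = 18.81 kJ/kg
Total per kg = 18.81 + 334 = 352.81 kJ/kg
Q = m * total = 8.6 * 352.81
Q = 3034.2 kJ

3034.2


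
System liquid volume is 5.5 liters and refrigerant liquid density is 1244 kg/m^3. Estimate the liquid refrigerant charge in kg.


Charge = V * rho / 1000
Charge = 5.5 * 1244 / 1000
Charge = 6.84 kg

6.84


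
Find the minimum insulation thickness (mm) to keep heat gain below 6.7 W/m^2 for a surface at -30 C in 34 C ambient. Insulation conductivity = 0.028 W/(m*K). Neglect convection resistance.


dT = 34 - (-30) = 64 K
thickness = k * dT / q_max * 1000
thickness = 0.028 * 64 / 6.7 * 1000
thickness = 267.5 mm

267.5


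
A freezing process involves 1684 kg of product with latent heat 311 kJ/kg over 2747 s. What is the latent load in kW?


Q_lat = m * h_fg / t
Q_lat = 1684 * 311 / 2747
Q_lat = 190.65 kW

190.65


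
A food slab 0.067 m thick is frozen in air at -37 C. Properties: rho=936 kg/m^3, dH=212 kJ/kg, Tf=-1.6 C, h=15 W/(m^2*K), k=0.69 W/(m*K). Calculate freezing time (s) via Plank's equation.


dT = -1.6 - (-37) = 35.4 K
term1 = a/(2h) = 0.067/(2*15) = 0.002233333333
term2 = a^2/(8k) = 0.067^2/(8*0.69) = 0.0008132246377
t = rho*dH*1000/dT * (term1 + term2)
t = 936*212*1000/35.4 * (0.002233333333 + 0.0008132246377)
t = 17077 s

17077


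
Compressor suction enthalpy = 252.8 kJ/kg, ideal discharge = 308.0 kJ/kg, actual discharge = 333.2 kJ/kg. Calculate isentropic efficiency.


dh_ideal = 308.0 - 252.8 = 55.2 kJ/kg
dh_actual = 333.2 - 252.8 = 80.4 kJ/kg
eta_s = dh_ideal / dh_actual = 55.2 / 80.4
eta_s = 0.6866

0.6866


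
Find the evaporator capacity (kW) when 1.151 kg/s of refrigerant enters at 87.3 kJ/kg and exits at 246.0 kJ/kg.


dh = 246.0 - 87.3 = 158.7 kJ/kg
Q_evap = m_dot * dh = 1.151 * 158.7
Q_evap = 182.66 kW

182.66


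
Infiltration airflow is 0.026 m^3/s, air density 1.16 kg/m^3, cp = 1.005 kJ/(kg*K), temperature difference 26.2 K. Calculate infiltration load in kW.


Q = V_dot * rho * cp * dT
Q = 0.026 * 1.16 * 1.005 * 26.2
Q = 0.794 kW

0.794


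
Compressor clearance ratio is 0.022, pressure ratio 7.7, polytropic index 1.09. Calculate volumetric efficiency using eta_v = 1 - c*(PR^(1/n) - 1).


PR^(1/n) = 7.7^(1/1.09) = 6.50570316
eta_v = 1 - 0.022 * (6.50570316 - 1)
eta_v = 0.8789

0.8789


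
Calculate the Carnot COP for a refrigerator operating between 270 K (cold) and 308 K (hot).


dT = 308 - 270 = 38 K
COP_carnot = T_cold / dT = 270 / 38
COP_carnot = 7.105

7.105


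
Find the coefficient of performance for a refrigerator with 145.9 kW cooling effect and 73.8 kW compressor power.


COP = Q_evap / W
COP = 145.9 / 73.8
COP = 1.977

1.977


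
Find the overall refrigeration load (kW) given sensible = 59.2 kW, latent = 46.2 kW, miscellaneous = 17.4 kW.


Q_total = Q_s + Q_l + Q_misc
Q_total = 59.2 + 46.2 + 17.4
Q_total = 122.8 kW

122.8


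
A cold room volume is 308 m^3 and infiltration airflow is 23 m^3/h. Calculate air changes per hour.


ACH = flow / volume
ACH = 23 / 308
ACH = 0.075

0.075


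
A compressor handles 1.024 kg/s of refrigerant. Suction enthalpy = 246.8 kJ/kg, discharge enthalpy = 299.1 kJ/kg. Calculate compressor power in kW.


dh = 299.1 - 246.8 = 52.3 kJ/kg
W = m_dot * dh = 1.024 * 52.3 = 53.56 kW

53.56


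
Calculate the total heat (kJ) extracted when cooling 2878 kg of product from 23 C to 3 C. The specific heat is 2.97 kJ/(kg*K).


dT = 23 - (3) = 20 K
Q = m * cp * dT = 2878 * 2.97 * 20
Q = 170953 kJ

170953


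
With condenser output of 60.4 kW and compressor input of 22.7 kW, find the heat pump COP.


COP_hp = Q_cond / W
COP_hp = 60.4 / 22.7
COP_hp = 2.661

2.661


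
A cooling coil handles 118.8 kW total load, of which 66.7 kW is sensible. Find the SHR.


SHR = Q_sensible / Q_total
SHR = 66.7 / 118.8
SHR = 0.561

0.561


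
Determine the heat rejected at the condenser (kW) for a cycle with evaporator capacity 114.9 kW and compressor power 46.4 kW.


Q_cond = Q_evap + W
Q_cond = 114.9 + 46.4
Q_cond = 161.3 kW

161.3


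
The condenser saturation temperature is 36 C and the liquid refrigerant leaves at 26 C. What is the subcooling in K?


Subcooling = T_cond - T_liquid
Subcooling = 36 - 26
Subcooling = 10 K

10


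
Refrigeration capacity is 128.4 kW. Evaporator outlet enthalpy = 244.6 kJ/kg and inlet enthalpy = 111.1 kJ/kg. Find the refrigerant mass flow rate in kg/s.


dh = 244.6 - 111.1 = 133.5 kJ/kg
m_dot = Q / dh = 128.4 / 133.5 = 0.9618 kg/s

0.9618


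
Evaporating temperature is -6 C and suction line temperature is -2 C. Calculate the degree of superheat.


Superheat = T_suction - T_evap
Superheat = -2 - (-6)
Superheat = 4 K

4


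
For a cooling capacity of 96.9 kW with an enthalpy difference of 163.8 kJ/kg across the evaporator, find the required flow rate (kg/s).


m_dot = Q / dh
m_dot = 96.9 / 163.8
m_dot = 0.5916 kg/s

0.5916


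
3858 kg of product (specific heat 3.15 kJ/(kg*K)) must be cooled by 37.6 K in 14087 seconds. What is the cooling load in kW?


Q = m * cp * dT / t
Q = 3858 * 3.15 * 37.6 / 14087
Q = 32.437 kW

32.437


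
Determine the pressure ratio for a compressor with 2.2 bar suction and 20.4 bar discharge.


PR = P_high / P_low
PR = 20.4 / 2.2
PR = 9.273

9.273


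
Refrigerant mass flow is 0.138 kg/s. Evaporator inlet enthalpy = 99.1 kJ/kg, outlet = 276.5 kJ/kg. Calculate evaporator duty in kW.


dh = 276.5 - 99.1 = 177.4 kJ/kg
Q_evap = m_dot * dh = 0.138 * 177.4
Q_evap = 24.48 kW

24.48


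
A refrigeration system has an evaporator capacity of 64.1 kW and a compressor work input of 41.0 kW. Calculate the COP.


COP = Q_evap / W
COP = 64.1 / 41.0
COP = 1.563

1.563


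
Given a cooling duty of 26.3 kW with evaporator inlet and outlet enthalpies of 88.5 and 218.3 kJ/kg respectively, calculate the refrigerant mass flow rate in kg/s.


dh = 218.3 - 88.5 = 129.8 kJ/kg
m_dot = Q / dh = 26.3 / 129.8 = 0.2026 kg/s

0.2026


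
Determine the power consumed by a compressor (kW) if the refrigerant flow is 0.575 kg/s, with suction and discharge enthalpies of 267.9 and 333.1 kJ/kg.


dh = 333.1 - 267.9 = 65.2 kJ/kg
W = m_dot * dh = 0.575 * 65.2 = 37.49 kW

37.49


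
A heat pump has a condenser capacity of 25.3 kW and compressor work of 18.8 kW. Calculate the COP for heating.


COP_hp = Q_cond / W
COP_hp = 25.3 / 18.8
COP_hp = 1.346

1.346


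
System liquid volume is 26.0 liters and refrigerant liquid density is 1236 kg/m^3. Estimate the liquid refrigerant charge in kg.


Charge = V * rho / 1000
Charge = 26.0 * 1236 / 1000
Charge = 32.14 kg

32.14


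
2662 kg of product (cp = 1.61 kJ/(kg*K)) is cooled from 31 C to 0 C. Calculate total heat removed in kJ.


dT = 31 - (0) = 31 K
Q = m * cp * dT = 2662 * 1.61 * 31
Q = 132860 kJ

132860


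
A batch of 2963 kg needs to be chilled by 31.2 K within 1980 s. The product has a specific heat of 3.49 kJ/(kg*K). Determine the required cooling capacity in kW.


Q = m * cp * dT / t
Q = 2963 * 3.49 * 31.2 / 1980
Q = 162.947 kW

162.947


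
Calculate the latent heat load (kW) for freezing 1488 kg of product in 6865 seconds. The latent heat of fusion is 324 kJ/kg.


Q_lat = m * h_fg / t
Q_lat = 1488 * 324 / 6865
Q_lat = 70.23 kW

70.23


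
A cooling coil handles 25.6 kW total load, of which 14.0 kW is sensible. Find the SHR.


SHR = Q_sensible / Q_total
SHR = 14.0 / 25.6
SHR = 0.547

0.547


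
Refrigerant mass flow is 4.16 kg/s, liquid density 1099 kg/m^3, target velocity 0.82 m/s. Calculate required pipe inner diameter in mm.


A = m_dot / (rho * v) = 4.16 / (1099 * 0.82) = 0.004616169911 m^2
d = sqrt(4*A/pi) * 1000
d = 76.7 mm

76.7


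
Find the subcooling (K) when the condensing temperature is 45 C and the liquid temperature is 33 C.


Subcooling = T_cond - T_liquid
Subcooling = 45 - 33
Subcooling = 12 K

12


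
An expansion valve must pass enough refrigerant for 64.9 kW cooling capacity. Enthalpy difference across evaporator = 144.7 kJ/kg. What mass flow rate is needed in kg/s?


m_dot = Q / dh
m_dot = 64.9 / 144.7
m_dot = 0.4485 kg/s

0.4485


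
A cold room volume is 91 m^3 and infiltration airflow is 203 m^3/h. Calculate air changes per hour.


ACH = flow / volume
ACH = 203 / 91
ACH = 2.231

2.231


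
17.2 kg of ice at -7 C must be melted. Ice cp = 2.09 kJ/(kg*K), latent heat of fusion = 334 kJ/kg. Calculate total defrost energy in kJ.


Sensible heat = cp * dT = 2.09 * 7 = 14.63 kJ/kg
Total per kg = 14.63 + 334 = 348.63 kJ/kg
Q = m * total = 17.2 * 348.63
Q = 5996.4 kJ

5996.4


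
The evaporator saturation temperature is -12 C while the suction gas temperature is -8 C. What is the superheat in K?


Superheat = T_suction - T_evap
Superheat = -8 - (-12)
Superheat = 4 K

4


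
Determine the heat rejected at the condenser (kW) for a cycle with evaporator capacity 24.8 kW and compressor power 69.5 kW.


Q_cond = Q_evap + W
Q_cond = 24.8 + 69.5
Q_cond = 94.3 kW

94.3


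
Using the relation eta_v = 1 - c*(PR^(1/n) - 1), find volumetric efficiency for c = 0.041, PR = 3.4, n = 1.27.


PR^(1/n) = 3.4^(1/1.27) = 2.62112261
eta_v = 1 - 0.041 * (2.62112261 - 1)
eta_v = 0.9335

0.9335


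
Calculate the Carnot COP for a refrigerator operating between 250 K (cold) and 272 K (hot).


dT = 272 - 250 = 22 K
COP_carnot = T_cold / dT = 250 / 22
COP_carnot = 11.364

11.364


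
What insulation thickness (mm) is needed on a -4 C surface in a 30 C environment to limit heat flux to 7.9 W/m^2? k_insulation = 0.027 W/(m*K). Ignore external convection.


dT = 30 - (-4) = 34 K
thickness = k * dT / q_max * 1000
thickness = 0.027 * 34 / 7.9 * 1000
thickness = 116.2 mm

116.2


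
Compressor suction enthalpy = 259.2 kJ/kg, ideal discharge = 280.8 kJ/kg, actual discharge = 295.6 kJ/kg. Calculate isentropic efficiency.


dh_ideal = 280.8 - 259.2 = 21.6 kJ/kg
dh_actual = 295.6 - 259.2 = 36.4 kJ/kg
eta_s = dh_ideal / dh_actual = 21.6 / 36.4
eta_s = 0.5934

0.5934


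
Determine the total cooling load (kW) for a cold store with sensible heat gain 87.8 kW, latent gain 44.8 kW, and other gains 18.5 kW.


Q_total = Q_s + Q_l + Q_misc
Q_total = 87.8 + 44.8 + 18.5
Q_total = 151.1 kW

151.1


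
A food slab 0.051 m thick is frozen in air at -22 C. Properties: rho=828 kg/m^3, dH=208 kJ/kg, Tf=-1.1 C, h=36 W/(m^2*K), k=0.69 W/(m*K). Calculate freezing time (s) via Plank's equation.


dT = -1.1 - (-22) = 20.9 K
term1 = a/(2h) = 0.051/(2*36) = 0.0007083333333
term2 = a^2/(8k) = 0.051^2/(8*0.69) = 0.0004711956522
t = rho*dH*1000/dT * (term1 + term2)
t = 828*208*1000/20.9 * (0.0007083333333 + 0.0004711956522)
t = 9720 s

9720


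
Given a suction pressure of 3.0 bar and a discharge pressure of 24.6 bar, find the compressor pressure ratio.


PR = P_high / P_low
PR = 24.6 / 3.0
PR = 8.2

8.2


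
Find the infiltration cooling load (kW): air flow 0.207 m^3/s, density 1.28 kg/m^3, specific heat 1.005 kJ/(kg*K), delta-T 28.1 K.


Q = V_dot * rho * cp * dT
Q = 0.207 * 1.28 * 1.005 * 28.1
Q = 7.483 kW

7.483


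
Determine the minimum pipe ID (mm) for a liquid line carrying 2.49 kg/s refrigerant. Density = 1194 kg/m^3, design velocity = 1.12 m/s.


A = m_dot / (rho * v) = 2.49 / (1194 * 1.12) = 0.001861988514 m^2
d = sqrt(4*A/pi) * 1000
d = 48.7 mm

48.7


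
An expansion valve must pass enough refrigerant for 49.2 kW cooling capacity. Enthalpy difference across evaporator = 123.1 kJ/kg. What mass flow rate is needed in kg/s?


m_dot = Q / dh
m_dot = 49.2 / 123.1
m_dot = 0.3997 kg/s

0.3997


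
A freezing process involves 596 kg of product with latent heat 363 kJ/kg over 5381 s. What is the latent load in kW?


Q_lat = m * h_fg / t
Q_lat = 596 * 363 / 5381
Q_lat = 40.21 kW

40.21


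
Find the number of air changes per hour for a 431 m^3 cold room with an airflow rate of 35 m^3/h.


ACH = flow / volume
ACH = 35 / 431
ACH = 0.081

0.081


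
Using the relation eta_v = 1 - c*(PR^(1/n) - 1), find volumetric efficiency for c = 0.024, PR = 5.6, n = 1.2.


PR^(1/n) = 5.6^(1/1.2) = 4.20232873
eta_v = 1 - 0.024 * (4.20232873 - 1)
eta_v = 0.9231

0.9231


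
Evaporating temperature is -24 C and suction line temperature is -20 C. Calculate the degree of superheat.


Superheat = T_suction - T_evap
Superheat = -20 - (-24)
Superheat = 4 K

4


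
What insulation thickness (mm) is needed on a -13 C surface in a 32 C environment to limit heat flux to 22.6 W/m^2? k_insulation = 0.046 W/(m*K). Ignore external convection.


dT = 32 - (-13) = 45 K
thickness = k * dT / q_max * 1000
thickness = 0.046 * 45 / 22.6 * 1000
thickness = 91.6 mm

91.6


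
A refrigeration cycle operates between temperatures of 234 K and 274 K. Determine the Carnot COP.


dT = 274 - 234 = 40 K
COP_carnot = T_cold / dT = 234 / 40
COP_carnot = 5.85

5.85


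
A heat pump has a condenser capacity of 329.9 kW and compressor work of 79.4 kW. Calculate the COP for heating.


COP_hp = Q_cond / W
COP_hp = 329.9 / 79.4
COP_hp = 4.155

4.155


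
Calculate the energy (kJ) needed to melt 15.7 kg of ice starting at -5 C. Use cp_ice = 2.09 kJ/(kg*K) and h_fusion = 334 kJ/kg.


Sensible heat = cp * dT = 2.09 * 5 = 10.45 kJ/kg
Total per kg = 10.45 + 334 = 344.45 kJ/kg
Q = m * total = 15.7 * 344.45
Q = 5407.9 kJ

5407.9


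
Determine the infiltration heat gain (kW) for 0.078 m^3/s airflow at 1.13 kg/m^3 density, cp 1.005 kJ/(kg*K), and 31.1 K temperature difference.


Q = V_dot * rho * cp * dT
Q = 0.078 * 1.13 * 1.005 * 31.1
Q = 2.755 kW

2.755


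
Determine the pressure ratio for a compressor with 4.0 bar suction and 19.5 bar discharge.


PR = P_high / P_low
PR = 19.5 / 4.0
PR = 4.875

4.875


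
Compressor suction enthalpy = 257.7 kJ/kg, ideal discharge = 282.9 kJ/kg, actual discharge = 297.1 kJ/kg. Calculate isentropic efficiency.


dh_ideal = 282.9 - 257.7 = 25.2 kJ/kg
dh_actual = 297.1 - 257.7 = 39.4 kJ/kg
eta_s = dh_ideal / dh_actual = 25.2 / 39.4
eta_s = 0.6396

0.6396


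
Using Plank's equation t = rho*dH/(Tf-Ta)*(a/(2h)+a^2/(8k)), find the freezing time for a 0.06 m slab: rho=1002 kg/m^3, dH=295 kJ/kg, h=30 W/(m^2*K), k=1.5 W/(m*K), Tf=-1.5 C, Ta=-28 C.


dT = -1.5 - (-28) = 26.5 K
term1 = a/(2h) = 0.06/(2*30) = 0.001
term2 = a^2/(8k) = 0.06^2/(8*1.5) = 0.0003
t = rho*dH*1000/dT * (term1 + term2)
t = 1002*295*1000/26.5 * (0.001 + 0.0003)
t = 14501 s

14501


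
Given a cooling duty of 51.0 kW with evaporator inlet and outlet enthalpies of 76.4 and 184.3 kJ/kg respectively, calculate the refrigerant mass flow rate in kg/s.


dh = 184.3 - 76.4 = 107.9 kJ/kg
m_dot = Q / dh = 51.0 / 107.9 = 0.4727 kg/s

0.4727


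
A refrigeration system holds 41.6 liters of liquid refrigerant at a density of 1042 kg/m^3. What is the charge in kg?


Charge = V * rho / 1000
Charge = 41.6 * 1042 / 1000
Charge = 43.35 kg

43.35


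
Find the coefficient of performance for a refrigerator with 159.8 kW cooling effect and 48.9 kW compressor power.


COP = Q_evap / W
COP = 159.8 / 48.9
COP = 3.268

3.268


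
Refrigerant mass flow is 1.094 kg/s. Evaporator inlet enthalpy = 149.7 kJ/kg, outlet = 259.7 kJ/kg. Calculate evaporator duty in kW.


dh = 259.7 - 149.7 = 110.0 kJ/kg
Q_evap = m_dot * dh = 1.094 * 110.0
Q_evap = 120.34 kW

120.34


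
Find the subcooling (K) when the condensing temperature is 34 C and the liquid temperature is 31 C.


Subcooling = T_cond - T_liquid
Subcooling = 34 - 31
Subcooling = 3 K

3


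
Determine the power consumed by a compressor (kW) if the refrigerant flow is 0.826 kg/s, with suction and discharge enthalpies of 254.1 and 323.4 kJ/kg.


dh = 323.4 - 254.1 = 69.3 kJ/kg
W = m_dot * dh = 0.826 * 69.3 = 57.24 kW

57.24


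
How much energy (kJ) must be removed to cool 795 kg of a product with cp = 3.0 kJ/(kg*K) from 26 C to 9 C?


dT = 26 - (9) = 17 K
Q = m * cp * dT = 795 * 3.0 * 17
Q = 40545 kJ

40545


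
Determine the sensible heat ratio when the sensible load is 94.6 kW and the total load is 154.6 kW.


SHR = Q_sensible / Q_total
SHR = 94.6 / 154.6
SHR = 0.612

0.612


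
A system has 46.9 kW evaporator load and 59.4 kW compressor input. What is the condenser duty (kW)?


Q_cond = Q_evap + W
Q_cond = 46.9 + 59.4
Q_cond = 106.3 kW

106.3


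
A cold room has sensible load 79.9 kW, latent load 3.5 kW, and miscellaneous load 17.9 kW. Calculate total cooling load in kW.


Q_total = Q_s + Q_l + Q_misc
Q_total = 79.9 + 3.5 + 17.9
Q_total = 101.3 kW

101.3


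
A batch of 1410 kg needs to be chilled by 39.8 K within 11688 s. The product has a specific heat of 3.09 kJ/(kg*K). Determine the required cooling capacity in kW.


Q = m * cp * dT / t
Q = 1410 * 3.09 * 39.8 / 11688
Q = 14.836 kW

14.836


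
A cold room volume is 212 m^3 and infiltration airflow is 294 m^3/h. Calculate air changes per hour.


ACH = flow / volume
ACH = 294 / 212
ACH = 1.387

1.387


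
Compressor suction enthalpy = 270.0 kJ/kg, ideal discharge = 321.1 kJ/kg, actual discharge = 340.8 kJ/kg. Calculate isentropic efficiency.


dh_ideal = 321.1 - 270.0 = 51.1 kJ/kg
dh_actual = 340.8 - 270.0 = 70.8 kJ/kg
eta_s = dh_ideal / dh_actual = 51.1 / 70.8
eta_s = 0.7218

0.7218


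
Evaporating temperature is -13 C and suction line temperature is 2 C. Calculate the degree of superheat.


Superheat = T_suction - T_evap
Superheat = 2 - (-13)
Superheat = 15 K

15


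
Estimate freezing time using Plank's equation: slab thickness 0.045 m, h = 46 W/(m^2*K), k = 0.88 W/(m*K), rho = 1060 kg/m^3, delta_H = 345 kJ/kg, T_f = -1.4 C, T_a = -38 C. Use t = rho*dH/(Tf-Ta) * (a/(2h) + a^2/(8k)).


dT = -1.4 - (-38) = 36.6 K
term1 = a/(2h) = 0.045/(2*46) = 0.0004891304348
term2 = a^2/(8k) = 0.045^2/(8*0.88) = 0.0002876420455
t = rho*dH*1000/dT * (term1 + term2)
t = 1060*345*1000/36.6 * (0.0004891304348 + 0.0002876420455)
t = 7761 s

7761


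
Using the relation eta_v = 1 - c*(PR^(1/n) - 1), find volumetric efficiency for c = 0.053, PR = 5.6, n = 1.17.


PR^(1/n) = 5.6^(1/1.17) = 4.3599042
eta_v = 1 - 0.053 * (4.3599042 - 1)
eta_v = 0.8219

0.8219


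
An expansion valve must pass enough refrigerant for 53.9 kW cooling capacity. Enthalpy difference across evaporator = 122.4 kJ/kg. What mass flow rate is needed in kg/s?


m_dot = Q / dh
m_dot = 53.9 / 122.4
m_dot = 0.4404 kg/s

0.4404


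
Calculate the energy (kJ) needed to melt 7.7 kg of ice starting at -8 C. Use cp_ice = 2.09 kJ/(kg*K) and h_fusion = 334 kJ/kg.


Sensible heat = cp * dT = 2.09 * 8 = 16.72 kJ/kg
Total per kg = 16.72 + 334 = 350.72 kJ/kg
Q = m * total = 7.7 * 350.72
Q = 2700.5 kJ

2700.5


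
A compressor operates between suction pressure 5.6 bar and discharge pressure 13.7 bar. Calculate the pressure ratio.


PR = P_high / P_low
PR = 13.7 / 5.6
PR = 2.446

2.446


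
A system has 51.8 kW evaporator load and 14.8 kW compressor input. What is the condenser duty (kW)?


Q_cond = Q_evap + W
Q_cond = 51.8 + 14.8
Q_cond = 66.6 kW

66.6


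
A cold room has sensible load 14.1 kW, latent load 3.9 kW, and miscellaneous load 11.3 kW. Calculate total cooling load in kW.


Q_total = Q_s + Q_l + Q_misc
Q_total = 14.1 + 3.9 + 11.3
Q_total = 29.3 kW

29.3


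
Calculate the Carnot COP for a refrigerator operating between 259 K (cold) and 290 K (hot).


dT = 290 - 259 = 31 K
COP_carnot = T_cold / dT = 259 / 31
COP_carnot = 8.355

8.355


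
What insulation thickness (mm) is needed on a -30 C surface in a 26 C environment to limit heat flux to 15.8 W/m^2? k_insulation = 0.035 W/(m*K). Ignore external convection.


dT = 26 - (-30) = 56 K
thickness = k * dT / q_max * 1000
thickness = 0.035 * 56 / 15.8 * 1000
thickness = 124.1 mm

124.1


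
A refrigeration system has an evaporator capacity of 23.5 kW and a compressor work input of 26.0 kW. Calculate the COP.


COP = Q_evap / W
COP = 23.5 / 26.0
COP = 0.904

0.904


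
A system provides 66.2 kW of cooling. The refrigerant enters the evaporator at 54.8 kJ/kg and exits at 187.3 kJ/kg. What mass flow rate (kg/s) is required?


dh = 187.3 - 54.8 = 132.5 kJ/kg
m_dot = Q / dh = 66.2 / 132.5 = 0.4996 kg/s

0.4996


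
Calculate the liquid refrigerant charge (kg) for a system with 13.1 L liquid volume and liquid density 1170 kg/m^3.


Charge = V * rho / 1000
Charge = 13.1 * 1170 / 1000
Charge = 15.33 kg

15.33


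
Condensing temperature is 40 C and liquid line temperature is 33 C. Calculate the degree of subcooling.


Subcooling = T_cond - T_liquid
Subcooling = 40 - 33
Subcooling = 7 K

7


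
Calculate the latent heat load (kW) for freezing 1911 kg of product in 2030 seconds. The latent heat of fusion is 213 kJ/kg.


Q_lat = m * h_fg / t
Q_lat = 1911 * 213 / 2030
Q_lat = 200.51 kW

200.51


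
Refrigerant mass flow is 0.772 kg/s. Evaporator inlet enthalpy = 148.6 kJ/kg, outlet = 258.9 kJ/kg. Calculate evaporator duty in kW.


dh = 258.9 - 148.6 = 110.3 kJ/kg
Q_evap = m_dot * dh = 0.772 * 110.3
Q_evap = 85.15 kW

85.15


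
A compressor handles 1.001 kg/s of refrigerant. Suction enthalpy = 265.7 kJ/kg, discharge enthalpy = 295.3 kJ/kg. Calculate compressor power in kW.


dh = 295.3 - 265.7 = 29.6 kJ/kg
W = m_dot * dh = 1.001 * 29.6 = 29.63 kW

29.63


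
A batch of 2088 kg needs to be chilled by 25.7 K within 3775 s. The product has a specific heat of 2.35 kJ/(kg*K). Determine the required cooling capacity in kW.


Q = m * cp * dT / t
Q = 2088 * 2.35 * 25.7 / 3775
Q = 33.405 kW

33.405


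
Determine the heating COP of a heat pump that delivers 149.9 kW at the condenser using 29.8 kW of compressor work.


COP_hp = Q_cond / W
COP_hp = 149.9 / 29.8
COP_hp = 5.03

5.03


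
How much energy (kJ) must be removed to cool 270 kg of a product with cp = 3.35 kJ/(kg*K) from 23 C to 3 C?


dT = 23 - (3) = 20 K
Q = m * cp * dT = 270 * 3.35 * 20
Q = 18090 kJ

18090


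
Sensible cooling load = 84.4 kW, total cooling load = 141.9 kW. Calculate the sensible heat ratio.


SHR = Q_sensible / Q_total
SHR = 84.4 / 141.9
SHR = 0.595

0.595


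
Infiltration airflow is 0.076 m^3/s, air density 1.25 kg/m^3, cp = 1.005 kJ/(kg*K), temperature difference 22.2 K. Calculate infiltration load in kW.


Q = V_dot * rho * cp * dT
Q = 0.076 * 1.25 * 1.005 * 22.2
Q = 2.12 kW

2.12


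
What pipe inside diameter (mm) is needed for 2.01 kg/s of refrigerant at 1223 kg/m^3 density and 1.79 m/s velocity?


A = m_dot / (rho * v) = 2.01 / (1223 * 1.79) = 0.0009181561962 m^2
d = sqrt(4*A/pi) * 1000
d = 34.2 mm

34.2


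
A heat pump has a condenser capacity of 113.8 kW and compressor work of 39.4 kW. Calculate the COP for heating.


COP_hp = Q_cond / W
COP_hp = 113.8 / 39.4
COP_hp = 2.888

2.888


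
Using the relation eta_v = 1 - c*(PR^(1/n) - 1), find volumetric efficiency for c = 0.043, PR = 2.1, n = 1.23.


PR^(1/n) = 2.1^(1/1.23) = 1.82796092
eta_v = 1 - 0.043 * (1.82796092 - 1)
eta_v = 0.9644

0.9644


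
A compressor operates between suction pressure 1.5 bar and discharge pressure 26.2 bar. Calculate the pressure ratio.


PR = P_high / P_low
PR = 26.2 / 1.5
PR = 17.467

17.467


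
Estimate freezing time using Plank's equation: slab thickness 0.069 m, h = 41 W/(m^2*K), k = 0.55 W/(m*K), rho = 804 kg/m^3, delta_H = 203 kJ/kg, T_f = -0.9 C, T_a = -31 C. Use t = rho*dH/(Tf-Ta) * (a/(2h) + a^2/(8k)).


dT = -0.9 - (-31) = 30.1 K
term1 = a/(2h) = 0.069/(2*41) = 0.0008414634146
term2 = a^2/(8k) = 0.069^2/(8*0.55) = 0.001082045455
t = rho*dH*1000/dT * (term1 + term2)
t = 804*203*1000/30.1 * (0.0008414634146 + 0.001082045455)
t = 10430 s

10430


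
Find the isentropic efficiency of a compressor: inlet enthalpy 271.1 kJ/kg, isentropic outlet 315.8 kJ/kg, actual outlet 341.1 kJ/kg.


dh_ideal = 315.8 - 271.1 = 44.7 kJ/kg
dh_actual = 341.1 - 271.1 = 70.0 kJ/kg
eta_s = dh_ideal / dh_actual = 44.7 / 70.0
eta_s = 0.6386

0.6386


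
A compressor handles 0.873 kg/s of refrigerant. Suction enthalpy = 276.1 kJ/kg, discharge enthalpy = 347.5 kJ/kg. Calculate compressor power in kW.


dh = 347.5 - 276.1 = 71.4 kJ/kg
W = m_dot * dh = 0.873 * 71.4 = 62.33 kW

62.33


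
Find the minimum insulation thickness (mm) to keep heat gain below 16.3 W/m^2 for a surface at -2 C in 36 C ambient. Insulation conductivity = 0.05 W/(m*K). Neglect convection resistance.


dT = 36 - (-2) = 38 K
thickness = k * dT / q_max * 1000
thickness = 0.05 * 38 / 16.3 * 1000
thickness = 116.6 mm

116.6


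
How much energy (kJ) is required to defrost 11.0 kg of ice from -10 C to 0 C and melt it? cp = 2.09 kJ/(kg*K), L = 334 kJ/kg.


Sensible heat = cp * dT = 2.09 * 10 = 20.9 kJ/kg
Total per kg = 20.9 + 334 = 354.9 kJ/kg
Q = m * total = 11.0 * 354.9
Q = 3903.9 kJ

3903.9


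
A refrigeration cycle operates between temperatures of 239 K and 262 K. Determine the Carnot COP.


dT = 262 - 239 = 23 K
COP_carnot = T_cold / dT = 239 / 23
COP_carnot = 10.391

10.391


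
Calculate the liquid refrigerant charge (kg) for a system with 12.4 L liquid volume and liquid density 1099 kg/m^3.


Charge = V * rho / 1000
Charge = 12.4 * 1099 / 1000
Charge = 13.63 kg

13.63


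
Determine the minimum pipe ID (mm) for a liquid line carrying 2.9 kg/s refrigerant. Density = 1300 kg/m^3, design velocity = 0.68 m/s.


A = m_dot / (rho * v) = 2.9 / (1300 * 0.68) = 0.003280542986 m^2
d = sqrt(4*A/pi) * 1000
d = 64.6 mm

64.6


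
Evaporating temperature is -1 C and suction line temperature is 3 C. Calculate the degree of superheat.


Superheat = T_suction - T_evap
Superheat = 3 - (-1)
Superheat = 4 K

4


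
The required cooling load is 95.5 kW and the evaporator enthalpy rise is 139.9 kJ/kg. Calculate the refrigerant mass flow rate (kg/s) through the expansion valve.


m_dot = Q / dh
m_dot = 95.5 / 139.9
m_dot = 0.6826 kg/s

0.6826


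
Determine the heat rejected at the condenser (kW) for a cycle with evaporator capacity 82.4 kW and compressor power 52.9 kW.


Q_cond = Q_evap + W
Q_cond = 82.4 + 52.9
Q_cond = 135.3 kW

135.3


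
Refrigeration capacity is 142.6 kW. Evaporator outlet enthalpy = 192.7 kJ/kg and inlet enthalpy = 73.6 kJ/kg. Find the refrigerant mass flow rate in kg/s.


dh = 192.7 - 73.6 = 119.1 kJ/kg
m_dot = Q / dh = 142.6 / 119.1 = 1.1973 kg/s

1.1973


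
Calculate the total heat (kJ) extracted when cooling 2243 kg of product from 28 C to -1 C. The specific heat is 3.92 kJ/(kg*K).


dT = 28 - (-1) = 29 K
Q = m * cp * dT = 2243 * 3.92 * 29
Q = 254984 kJ

254984


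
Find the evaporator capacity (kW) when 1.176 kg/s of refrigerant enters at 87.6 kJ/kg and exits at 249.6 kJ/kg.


dh = 249.6 - 87.6 = 162.0 kJ/kg
Q_evap = m_dot * dh = 1.176 * 162.0
Q_evap = 190.51 kW

190.51


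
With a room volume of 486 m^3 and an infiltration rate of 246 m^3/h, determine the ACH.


ACH = flow / volume
ACH = 246 / 486
ACH = 0.506

0.506


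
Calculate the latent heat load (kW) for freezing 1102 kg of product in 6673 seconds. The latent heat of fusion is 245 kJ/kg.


Q_lat = m * h_fg / t
Q_lat = 1102 * 245 / 6673
Q_lat = 40.46 kW

40.46


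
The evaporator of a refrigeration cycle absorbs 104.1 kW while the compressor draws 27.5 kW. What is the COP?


COP = Q_evap / W
COP = 104.1 / 27.5
COP = 3.785

3.785


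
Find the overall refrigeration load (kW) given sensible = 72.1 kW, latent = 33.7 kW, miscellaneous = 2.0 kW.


Q_total = Q_s + Q_l + Q_misc
Q_total = 72.1 + 33.7 + 2.0
Q_total = 107.8 kW

107.8


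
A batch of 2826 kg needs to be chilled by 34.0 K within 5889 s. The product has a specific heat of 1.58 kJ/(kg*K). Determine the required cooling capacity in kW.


Q = m * cp * dT / t
Q = 2826 * 1.58 * 34.0 / 5889
Q = 25.779 kW

25.779


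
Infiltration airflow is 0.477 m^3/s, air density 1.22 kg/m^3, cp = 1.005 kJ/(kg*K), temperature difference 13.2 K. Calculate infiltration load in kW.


Q = V_dot * rho * cp * dT
Q = 0.477 * 1.22 * 1.005 * 13.2
Q = 7.72 kW

7.72


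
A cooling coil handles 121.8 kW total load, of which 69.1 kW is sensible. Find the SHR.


SHR = Q_sensible / Q_total
SHR = 69.1 / 121.8
SHR = 0.567

0.567


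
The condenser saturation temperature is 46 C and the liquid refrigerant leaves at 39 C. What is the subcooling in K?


Subcooling = T_cond - T_liquid
Subcooling = 46 - 39
Subcooling = 7 K

7


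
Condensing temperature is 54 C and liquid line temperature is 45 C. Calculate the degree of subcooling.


Subcooling = T_cond - T_liquid
Subcooling = 54 - 45
Subcooling = 9 K

9


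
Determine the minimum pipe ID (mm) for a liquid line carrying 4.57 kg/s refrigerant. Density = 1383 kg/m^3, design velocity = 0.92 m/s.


A = m_dot / (rho * v) = 4.57 / (1383 * 0.92) = 0.003591750762 m^2
d = sqrt(4*A/pi) * 1000
d = 67.6 mm

67.6


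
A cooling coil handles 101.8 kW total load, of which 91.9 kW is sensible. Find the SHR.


SHR = Q_sensible / Q_total
SHR = 91.9 / 101.8
SHR = 0.903

0.903


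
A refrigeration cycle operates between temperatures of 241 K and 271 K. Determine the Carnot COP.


dT = 271 - 241 = 30 K
COP_carnot = T_cold / dT = 241 / 30
COP_carnot = 8.033

8.033


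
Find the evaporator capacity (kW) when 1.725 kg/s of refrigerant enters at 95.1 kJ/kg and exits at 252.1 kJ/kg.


dh = 252.1 - 95.1 = 157.0 kJ/kg
Q_evap = m_dot * dh = 1.725 * 157.0
Q_evap = 270.83 kW

270.83


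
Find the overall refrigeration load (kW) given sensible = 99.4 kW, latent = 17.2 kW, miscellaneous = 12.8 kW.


Q_total = Q_s + Q_l + Q_misc
Q_total = 99.4 + 17.2 + 12.8
Q_total = 129.4 kW

129.4


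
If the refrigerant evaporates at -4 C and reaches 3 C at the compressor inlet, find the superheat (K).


Superheat = T_suction - T_evap
Superheat = 3 - (-4)
Superheat = 7 K

7


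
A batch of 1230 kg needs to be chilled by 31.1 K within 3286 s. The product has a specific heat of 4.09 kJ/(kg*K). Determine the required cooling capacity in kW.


Q = m * cp * dT / t
Q = 1230 * 4.09 * 31.1 / 3286
Q = 47.613 kW

47.613


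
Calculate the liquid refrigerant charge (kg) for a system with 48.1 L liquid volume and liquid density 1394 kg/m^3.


Charge = V * rho / 1000
Charge = 48.1 * 1394 / 1000
Charge = 67.05 kg

67.05


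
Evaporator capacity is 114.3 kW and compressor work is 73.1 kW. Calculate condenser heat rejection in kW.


Q_cond = Q_evap + W
Q_cond = 114.3 + 73.1
Q_cond = 187.4 kW

187.4


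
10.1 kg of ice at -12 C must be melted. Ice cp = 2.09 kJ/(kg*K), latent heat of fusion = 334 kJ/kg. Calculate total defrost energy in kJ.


Sensible heat = cp * dT = 2.09 * 12 = 25.08 kJ/kg
Total per kg = 25.08 + 334 = 359.08 kJ/kg
Q = m * total = 10.1 * 359.08
Q = 3626.7 kJ

3626.7


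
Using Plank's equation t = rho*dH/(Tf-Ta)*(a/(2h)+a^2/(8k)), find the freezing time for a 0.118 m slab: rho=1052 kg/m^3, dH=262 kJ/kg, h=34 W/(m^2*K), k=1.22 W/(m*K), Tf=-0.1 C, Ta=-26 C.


dT = -0.1 - (-26) = 25.9 K
term1 = a/(2h) = 0.118/(2*34) = 0.001735294118
term2 = a^2/(8k) = 0.118^2/(8*1.22) = 0.001426639344
t = rho*dH*1000/dT * (term1 + term2)
t = 1052*262*1000/25.9 * (0.001735294118 + 0.001426639344)
t = 33649 s

33649


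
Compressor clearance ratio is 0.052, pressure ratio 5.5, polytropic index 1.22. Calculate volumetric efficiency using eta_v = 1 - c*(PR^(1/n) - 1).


PR^(1/n) = 5.5^(1/1.22) = 4.04440523
eta_v = 1 - 0.052 * (4.04440523 - 1)
eta_v = 0.8417

0.8417


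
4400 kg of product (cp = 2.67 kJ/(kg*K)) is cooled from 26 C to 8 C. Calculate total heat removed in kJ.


dT = 26 - (8) = 18 K
Q = m * cp * dT = 4400 * 2.67 * 18
Q = 211464 kJ

211464


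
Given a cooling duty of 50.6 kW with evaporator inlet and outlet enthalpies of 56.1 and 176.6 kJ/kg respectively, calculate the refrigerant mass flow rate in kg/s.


dh = 176.6 - 56.1 = 120.5 kJ/kg
m_dot = Q / dh = 50.6 / 120.5 = 0.4199 kg/s

0.4199


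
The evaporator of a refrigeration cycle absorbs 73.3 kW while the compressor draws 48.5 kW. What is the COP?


COP = Q_evap / W
COP = 73.3 / 48.5
COP = 1.511

1.511


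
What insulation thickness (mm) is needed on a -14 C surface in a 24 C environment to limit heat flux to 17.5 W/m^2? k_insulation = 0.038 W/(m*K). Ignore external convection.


dT = 24 - (-14) = 38 K
thickness = k * dT / q_max * 1000
thickness = 0.038 * 38 / 17.5 * 1000
thickness = 82.5 mm

82.5


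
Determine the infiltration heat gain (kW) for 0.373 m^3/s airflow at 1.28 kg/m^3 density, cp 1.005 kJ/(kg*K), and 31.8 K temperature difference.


Q = V_dot * rho * cp * dT
Q = 0.373 * 1.28 * 1.005 * 31.8
Q = 15.259 kW

15.259


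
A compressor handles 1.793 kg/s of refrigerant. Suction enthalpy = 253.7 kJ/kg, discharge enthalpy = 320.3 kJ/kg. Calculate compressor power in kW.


dh = 320.3 - 253.7 = 66.6 kJ/kg
W = m_dot * dh = 1.793 * 66.6 = 119.41 kW

119.41


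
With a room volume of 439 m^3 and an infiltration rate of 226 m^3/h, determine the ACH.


ACH = flow / volume
ACH = 226 / 439
ACH = 0.515

0.515


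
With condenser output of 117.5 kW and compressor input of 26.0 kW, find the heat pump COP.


COP_hp = Q_cond / W
COP_hp = 117.5 / 26.0
COP_hp = 4.519

4.519


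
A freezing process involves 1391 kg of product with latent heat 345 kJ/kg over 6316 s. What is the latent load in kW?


Q_lat = m * h_fg / t
Q_lat = 1391 * 345 / 6316
Q_lat = 75.98 kW

75.98


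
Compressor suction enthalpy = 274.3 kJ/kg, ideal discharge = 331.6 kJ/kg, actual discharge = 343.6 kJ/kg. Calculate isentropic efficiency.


dh_ideal = 331.6 - 274.3 = 57.3 kJ/kg
dh_actual = 343.6 - 274.3 = 69.3 kJ/kg
eta_s = dh_ideal / dh_actual = 57.3 / 69.3
eta_s = 0.8268

0.8268


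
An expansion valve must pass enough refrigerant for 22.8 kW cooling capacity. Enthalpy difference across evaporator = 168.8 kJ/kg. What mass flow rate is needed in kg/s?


m_dot = Q / dh
m_dot = 22.8 / 168.8
m_dot = 0.1351 kg/s

0.1351


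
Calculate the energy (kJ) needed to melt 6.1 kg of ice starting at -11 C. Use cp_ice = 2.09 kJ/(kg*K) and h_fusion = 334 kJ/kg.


Sensible heat = cp * dT = 2.09 * 11 = 22.99 kJ/kg
Total per kg = 22.99 + 334 = 356.99 kJ/kg
Q = m * total = 6.1 * 356.99
Q = 2177.6 kJ

2177.6


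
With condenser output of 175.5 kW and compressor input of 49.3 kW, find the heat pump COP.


COP_hp = Q_cond / W
COP_hp = 175.5 / 49.3
COP_hp = 3.56

3.56


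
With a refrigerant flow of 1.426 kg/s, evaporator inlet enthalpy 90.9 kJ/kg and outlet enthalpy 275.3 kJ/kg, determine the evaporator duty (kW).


dh = 275.3 - 90.9 = 184.4 kJ/kg
Q_evap = m_dot * dh = 1.426 * 184.4
Q_evap = 262.95 kW

262.95


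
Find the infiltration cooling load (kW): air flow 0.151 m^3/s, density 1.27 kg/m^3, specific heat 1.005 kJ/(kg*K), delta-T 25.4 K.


Q = V_dot * rho * cp * dT
Q = 0.151 * 1.27 * 1.005 * 25.4
Q = 4.895 kW

4.895


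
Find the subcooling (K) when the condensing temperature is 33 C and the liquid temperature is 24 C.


Subcooling = T_cond - T_liquid
Subcooling = 33 - 24
Subcooling = 9 K

9


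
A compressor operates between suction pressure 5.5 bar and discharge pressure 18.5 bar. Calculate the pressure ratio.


PR = P_high / P_low
PR = 18.5 / 5.5
PR = 3.364

3.364


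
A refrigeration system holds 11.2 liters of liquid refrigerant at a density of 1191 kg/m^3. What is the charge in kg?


Charge = V * rho / 1000
Charge = 11.2 * 1191 / 1000
Charge = 13.34 kg

13.34


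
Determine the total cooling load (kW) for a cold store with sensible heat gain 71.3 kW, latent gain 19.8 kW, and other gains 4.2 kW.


Q_total = Q_s + Q_l + Q_misc
Q_total = 71.3 + 19.8 + 4.2
Q_total = 95.3 kW

95.3


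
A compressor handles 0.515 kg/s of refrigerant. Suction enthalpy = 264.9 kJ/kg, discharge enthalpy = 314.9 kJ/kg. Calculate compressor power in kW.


dh = 314.9 - 264.9 = 50.0 kJ/kg
W = m_dot * dh = 0.515 * 50.0 = 25.75 kW

25.75


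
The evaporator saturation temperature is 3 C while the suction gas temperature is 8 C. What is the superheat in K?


Superheat = T_suction - T_evap
Superheat = 8 - (3)
Superheat = 5 K

5


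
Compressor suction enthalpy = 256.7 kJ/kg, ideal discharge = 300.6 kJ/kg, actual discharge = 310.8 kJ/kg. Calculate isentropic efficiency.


dh_ideal = 300.6 - 256.7 = 43.9 kJ/kg
dh_actual = 310.8 - 256.7 = 54.1 kJ/kg
eta_s = dh_ideal / dh_actual = 43.9 / 54.1
eta_s = 0.8115

0.8115


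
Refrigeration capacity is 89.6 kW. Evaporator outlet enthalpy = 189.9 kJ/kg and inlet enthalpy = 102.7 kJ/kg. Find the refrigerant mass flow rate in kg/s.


dh = 189.9 - 102.7 = 87.2 kJ/kg
m_dot = Q / dh = 89.6 / 87.2 = 1.0275 kg/s

1.0275


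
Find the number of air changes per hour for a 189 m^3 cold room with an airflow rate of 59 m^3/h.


ACH = flow / volume
ACH = 59 / 189
ACH = 0.312

0.312


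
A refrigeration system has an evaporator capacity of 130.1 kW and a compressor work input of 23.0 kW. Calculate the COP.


COP = Q_evap / W
COP = 130.1 / 23.0
COP = 5.657

5.657


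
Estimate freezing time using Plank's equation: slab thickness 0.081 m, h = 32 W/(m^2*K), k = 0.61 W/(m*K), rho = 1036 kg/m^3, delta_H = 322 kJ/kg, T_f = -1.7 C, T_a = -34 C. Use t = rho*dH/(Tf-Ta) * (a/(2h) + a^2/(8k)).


dT = -1.7 - (-34) = 32.3 K
term1 = a/(2h) = 0.081/(2*32) = 0.001265625
term2 = a^2/(8k) = 0.081^2/(8*0.61) = 0.001344467213
t = rho*dH*1000/dT * (term1 + term2)
t = 1036*322*1000/32.3 * (0.001265625 + 0.001344467213)
t = 26957 s

26957


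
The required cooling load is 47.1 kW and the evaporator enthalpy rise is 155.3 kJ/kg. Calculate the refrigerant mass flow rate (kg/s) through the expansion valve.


m_dot = Q / dh
m_dot = 47.1 / 155.3
m_dot = 0.3033 kg/s

0.3033


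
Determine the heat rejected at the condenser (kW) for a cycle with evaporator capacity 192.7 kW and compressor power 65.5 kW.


Q_cond = Q_evap + W
Q_cond = 192.7 + 65.5
Q_cond = 258.2 kW

258.2


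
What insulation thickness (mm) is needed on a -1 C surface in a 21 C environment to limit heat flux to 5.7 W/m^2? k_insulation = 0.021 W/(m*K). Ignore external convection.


dT = 21 - (-1) = 22 K
thickness = k * dT / q_max * 1000
thickness = 0.021 * 22 / 5.7 * 1000
thickness = 81.1 mm

81.1
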